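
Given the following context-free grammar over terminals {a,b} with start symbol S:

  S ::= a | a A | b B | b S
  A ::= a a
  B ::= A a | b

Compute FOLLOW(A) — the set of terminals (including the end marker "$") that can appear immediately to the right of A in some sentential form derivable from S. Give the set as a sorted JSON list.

FIRST iteration:
round 1:
  A via A→a a: +{a}
  B via B→A a: +{a}
  B via B→b: +{b}
  S via S→a: +{a}
  S via S→b B: +{b}
  S: {a,b}  A: {a}  B: {a,b}
round 2: done
  S: {a,b}  A: {a}  B: {a,b}

FOLLOW sets:
initialize: $ ∈ FOLLOW(S)
round 1:
  B→A a: FOLLOW(A) ⊇ FIRST(a) = {a}; new: +{a}
  S→a A: FOLLOW(A) ⊇ FOLLOW(S) ⊇ {$}; new: +{$}
  S→b B: FOLLOW(B) ⊇ FOLLOW(S) ⊇ {$}; new: +{$}
  FOLLOW(S)={$}  FOLLOW(A)={$,a}  FOLLOW(B)={$}
round 2: (stable)
  FOLLOW(S)={$}  FOLLOW(A)={$,a}  FOLLOW(B)={$}

FOLLOW(A) = ["$", "a"]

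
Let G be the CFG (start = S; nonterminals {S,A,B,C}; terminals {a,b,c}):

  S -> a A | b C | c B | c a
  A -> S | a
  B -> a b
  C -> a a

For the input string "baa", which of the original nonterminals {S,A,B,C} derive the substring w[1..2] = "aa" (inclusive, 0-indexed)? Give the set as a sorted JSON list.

Convert to CNF:
  S -> T0 A | T1 C | T2 B | T2 T0
  A -> T0 A | T1 C | T2 B | T2 T0 | a
  B -> T0 T1
  C -> T0 T0
  T0 -> a
  T1 -> b
  T2 -> c

CYK table (by increasing span), restricted to cells inside w[1..2]:
  [1..1]={A,T0}  "a"  orig:{A}
  [2..2]={A,T0}  "a"  orig:{A}
  [1..2]={A,C,S}  "aa"

Original NTs in T[1,2] deriving "aa": ["A", "C", "S"]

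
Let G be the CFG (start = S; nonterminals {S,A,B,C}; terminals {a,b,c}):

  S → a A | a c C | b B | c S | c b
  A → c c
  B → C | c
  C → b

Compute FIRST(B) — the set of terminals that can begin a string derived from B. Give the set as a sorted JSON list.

FIRST sets, iterate to fixpoint:
pass 1:
  A via A→c c: +{c}
  B via B→c: +{c}
  C via C→b: +{b}
  S via S→a A: +{a}
  S via S→b B: +{b}
  S via S→c S: +{c}
  FIRST(S)={a,b,c}  FIRST(A)={c}  FIRST(B)={c}  FIRST(C)={b}
pass 2:
  B via B→C: +{b}
  FIRST(S)={a,b,c}  FIRST(A)={c}  FIRST(B)={b,c}  FIRST(C)={b}
pass 3: — fixpoint
  FIRST(S)={a,b,c}  FIRST(A)={c}  FIRST(B)={b,c}  FIRST(C)={b}

FIRST(B) = ["b", "c"]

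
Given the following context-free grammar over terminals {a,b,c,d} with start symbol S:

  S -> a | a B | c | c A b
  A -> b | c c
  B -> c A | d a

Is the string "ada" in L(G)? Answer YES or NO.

Convert to CNF:
  S -> T0 X4 | T2 B | a | c
  A -> T0 T0 | b
  B -> T0 A | T1 T2
  T0 -> c
  T1 -> d
  T2 -> a
  T3 -> b
  X4 -> A T3

CYK table (by increasing span):
  T[0,0] 'a' = {S,T2}  orig:{S}
  T[1,1] 'd' = {T1}  orig:{}
  T[2,2] 'a' = {S,T2}  orig:{S}
  T[0,1] 'ad' = ∅
  T[1,2] 'da' = {B}
  T[0,2] 'ada' = {S}

S ∈ T[0,2] ⇒ YES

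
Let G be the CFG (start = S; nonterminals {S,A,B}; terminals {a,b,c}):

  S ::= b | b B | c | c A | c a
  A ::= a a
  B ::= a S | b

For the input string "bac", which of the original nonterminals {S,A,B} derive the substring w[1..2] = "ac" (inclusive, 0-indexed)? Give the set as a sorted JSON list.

CNF form of G:
  S -> T1 B | T2 A | T2 T0 | b | c
  A -> T0 T0
  B -> T0 S | b
  T0 -> a
  T1 -> b
  T2 -> c

CYK table (by increasing span), restricted to cells inside w[1..2]:
  T[1,1] 'a' = {T0}  orig:{}
  T[2,2] 'c' = {S,T2}  orig:{S}
  T[1,2] 'ac' = {B}

Original NTs in T[1,2] deriving "ac": ["B"]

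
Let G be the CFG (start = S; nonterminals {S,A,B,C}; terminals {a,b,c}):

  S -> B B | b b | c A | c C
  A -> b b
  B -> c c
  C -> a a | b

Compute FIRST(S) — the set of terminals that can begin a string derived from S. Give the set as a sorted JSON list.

FIRST sets, iterate to fixpoint:
round 1:
  A via A→b b: +{b}
  B via B→c c: +{c}
  C via C→a a: +{a}
  C via C→b: +{b}
  S via S→B B: +{c}
  S via S→b b: +{b}
  FIRST[S]={b,c}  FIRST[A]={b}  FIRST[B]={c}  FIRST[C]={a,b}
round 2: (stable)
  FIRST[S]={b,c}  FIRST[A]={b}  FIRST[B]={c}  FIRST[C]={a,b}

FIRST(S) = ["b", "c"]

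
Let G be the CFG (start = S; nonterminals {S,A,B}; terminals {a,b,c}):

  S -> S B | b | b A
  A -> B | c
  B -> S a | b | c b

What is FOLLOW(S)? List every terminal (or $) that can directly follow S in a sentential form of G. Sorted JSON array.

Compute FIRST by fixpoint:
pass 1:
  A via A→c: +{c}
  B via B→b: +{b}
  B via B→c b: +{c}
  S via S→b: +{b}
  FIRST[S]={b}  FIRST[A]={c}  FIRST[B]={b,c}
pass 2:
  A via A→B: +{b}
  FIRST[S]={b}  FIRST[A]={b,c}  FIRST[B]={b,c}
pass 3: done
  FIRST[S]={b}  FIRST[A]={b,c}  FIRST[B]={b,c}

FOLLOW sets:
initialize: $ ∈ FOLLOW(S)
[1]
  B→S a: FOLLOW(S) ⊇ FIRST(a) = {a}; new: +{a}
  S→S B: FOLLOW(S) ⊇ FIRST(B) = {b,c}; new: +{b,c}
  S→S B: FOLLOW(B) ⊇ FOLLOW(S) ⊇ {$,a,b,c}; new: +{$,a,b,c}
  S→b A: FOLLOW(A) ⊇ FOLLOW(S) ⊇ {$,a,b,c}; new: +{$,a,b,c}
  FOLLOW(S)={$,a,b,c}  FOLLOW(A)={$,a,b,c}  FOLLOW(B)={$,a,b,c}
[2] (stable)
  FOLLOW(S)={$,a,b,c}  FOLLOW(A)={$,a,b,c}  FOLLOW(B)={$,a,b,c}

FOLLOW(S) = ["$", "a", "b", "c"]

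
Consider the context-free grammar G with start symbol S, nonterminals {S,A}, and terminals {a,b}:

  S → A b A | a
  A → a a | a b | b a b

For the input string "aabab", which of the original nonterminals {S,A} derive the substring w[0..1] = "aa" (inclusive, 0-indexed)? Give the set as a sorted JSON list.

CNF form of G:
  S -> A X3 | a
  A -> T0 T0 | T0 T1 | T1 X2
  T0 -> a
  T1 -> b
  X2 -> T0 T1
  X3 -> T1 A

Fill CYK table bottom-up (cells [i..j] with 0 ≤ i ≤ j ≤ 1 only):
  cell(0,0) a: {S,T0}  orig:{S}
  cell(1,1) a: {S,T0}  orig:{S}
  cell(0,1) aa: {A}

Original NTs in T[0,1] deriving "aa": ["A"]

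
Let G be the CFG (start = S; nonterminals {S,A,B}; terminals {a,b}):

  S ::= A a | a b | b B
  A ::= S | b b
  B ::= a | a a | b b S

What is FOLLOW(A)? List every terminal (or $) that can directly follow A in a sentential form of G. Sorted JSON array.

FIRST iteration:
round 1:
  A via A→b b: +{b}
  B via B→a: +{a}
  B via B→b b S: +{b}
  S via S→A a: +{b}
  S via S→a b: +{a}
  FIRST[S]={a,b}  FIRST[A]={b}  FIRST[B]={a,b}
round 2:
  A via A→S: +{a}
  FIRST[S]={a,b}  FIRST[A]={a,b}  FIRST[B]={a,b}
round 3: (no change)
  FIRST[S]={a,b}  FIRST[A]={a,b}  FIRST[B]={a,b}

FOLLOW sets:
initialize: $ ∈ FOLLOW(S)
pass 1:
  S→A a: FOLLOW(A) ⊇ FIRST(a) = {a}; new: +{a}
  S→b B: FOLLOW(B) ⊇ FOLLOW(S) ⊇ {$}; new: +{$}
  FOLLOW[S]={$}  FOLLOW[A]={a}  FOLLOW[B]={$}
pass 2:
  A→S: FOLLOW(S) ⊇ FOLLOW(A) ⊇ {a}; new: +{a}
  S→b B: FOLLOW(B) ⊇ FOLLOW(S) ⊇ {$,a}; new: +{a}
  FOLLOW[S]={$,a}  FOLLOW[A]={a}  FOLLOW[B]={$,a}
pass 3: done
  FOLLOW[S]={$,a}  FOLLOW[A]={a}  FOLLOW[B]={$,a}

FOLLOW(A) = ["a"]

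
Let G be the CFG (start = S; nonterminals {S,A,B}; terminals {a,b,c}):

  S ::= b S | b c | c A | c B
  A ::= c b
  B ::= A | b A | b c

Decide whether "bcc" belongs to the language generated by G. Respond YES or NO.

Convert to CNF:
  S -> T0 A | T0 B | T1 S | T1 T0
  A -> T0 T1
  B -> T0 T1 | T1 A | T1 T0
  T0 -> c
  T1 -> b

CYK fill:
  cell(0,0) b: {T1}  orig:{}
  cell(1,1) c: {T0}  orig:{}
  cell(2,2) c: {T0}  orig:{}
  cell(0,1) bc: {B,S}
  cell(1,2) cc: ∅
  cell(0,2) bcc: ∅

S ∉ T[0,2] ⇒ NO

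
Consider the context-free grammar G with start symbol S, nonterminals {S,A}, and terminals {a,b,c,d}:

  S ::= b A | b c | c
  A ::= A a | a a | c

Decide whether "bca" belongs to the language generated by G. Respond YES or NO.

Convert to CNF:
  S -> T1 A | T1 T2 | c
  A -> A T0 | T0 T0 | c
  T0 -> a
  T1 -> b
  T2 -> c

CYK table (by increasing span):
  cell(0,0) b: {T1}  orig:{}
  cell(1,1) c: {A,S,T2}  orig:{A,S}
  cell(2,2) a: {T0}  orig:{}
  cell(0,1) bc: {S}
  cell(1,2) ca: {A}
  cell(0,2) bca: {S}

S ∈ T[0,2] ⇒ YES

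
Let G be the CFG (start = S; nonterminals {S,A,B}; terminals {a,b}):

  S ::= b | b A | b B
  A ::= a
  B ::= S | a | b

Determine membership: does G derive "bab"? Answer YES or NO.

CNF form of G:
  S -> T0 A | T0 B | b
  A -> a
  B -> T0 A | T0 B | a | b
  T0 -> b

Fill CYK table bottom-up:
  [0..0]={B,S,T0}  "b"  orig:{B,S}
  [1..1]={A,B}  "a"
  [2..2]={B,S,T0}  "b"  orig:{B,S}
  [0..1]={B,S}  "ba"
  [1..2]=∅  "ab"
  [0..2]=∅  "bab"

S ∉ T[0,2] ⇒ NO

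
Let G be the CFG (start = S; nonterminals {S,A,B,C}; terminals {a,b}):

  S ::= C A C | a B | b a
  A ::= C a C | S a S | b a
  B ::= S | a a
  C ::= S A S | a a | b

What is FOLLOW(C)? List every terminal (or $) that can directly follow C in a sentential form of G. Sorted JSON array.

FIRST iteration:
pass 1:
  A via A→b a: +{b}
  B via B→a a: +{a}
  C via C→a a: +{a}
  C via C→b: +{b}
  S via S→C A C: +{a,b}
  FIRST(S)={a,b}  FIRST(A)={b}  FIRST(B)={a}  FIRST(C)={a,b}
pass 2:
  A via A→C a C: +{a}
  B via B→S: +{b}
  FIRST(S)={a,b}  FIRST(A)={a,b}  FIRST(B)={a,b}  FIRST(C)={a,b}
pass 3: — fixpoint
  FIRST(S)={a,b}  FIRST(A)={a,b}  FIRST(B)={a,b}  FIRST(C)={a,b}

FOLLOW sets:
seed FOLLOW(S) with $
iter 1:
  A→C a C: FOLLOW(C) ⊇ FIRST(a) = {a}; new: +{a}
  A→S a S: FOLLOW(S) ⊇ FIRST(a) = {a}; new: +{a}
  C→S A S: FOLLOW(S) ⊇ FIRST(A) = {a,b}; new: +{b}
  C→S A S: FOLLOW(A) ⊇ FIRST(S) = {a,b}; new: +{a,b}
  S→C A C: FOLLOW(C) ⊇ FIRST(A) = {a,b}; new: +{b}
  S→C A C: FOLLOW(C) ⊇ FOLLOW(S) ⊇ {$,a,b}; new: +{$}
  S→a B: FOLLOW(B) ⊇ FOLLOW(S) ⊇ {$,a,b}; new: +{$,a,b}
  FOLLOW(S)={$,a,b}  FOLLOW(A)={a,b}  FOLLOW(B)={$,a,b}  FOLLOW(C)={$,a,b}
iter 2: (stable)
  FOLLOW(S)={$,a,b}  FOLLOW(A)={a,b}  FOLLOW(B)={$,a,b}  FOLLOW(C)={$,a,b}

FOLLOW(C) = ["$", "a", "b"]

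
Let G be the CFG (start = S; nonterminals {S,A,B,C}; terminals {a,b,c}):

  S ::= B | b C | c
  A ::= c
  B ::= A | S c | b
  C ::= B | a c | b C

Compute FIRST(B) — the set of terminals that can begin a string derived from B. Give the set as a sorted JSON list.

FIRST sets, iterate to fixpoint:
iter 1:
  A via A→c: +{c}
  B via B→A: +{c}
  B via B→b: +{b}
  C via C→B: +{b,c}
  C via C→a c: +{a}
  S via S→B: +{b,c}
  S: {b,c}  A: {c}  B: {b,c}  C: {a,b,c}
iter 2: done
  S: {b,c}  A: {c}  B: {b,c}  C: {a,b,c}

FIRST(B) = ["b", "c"]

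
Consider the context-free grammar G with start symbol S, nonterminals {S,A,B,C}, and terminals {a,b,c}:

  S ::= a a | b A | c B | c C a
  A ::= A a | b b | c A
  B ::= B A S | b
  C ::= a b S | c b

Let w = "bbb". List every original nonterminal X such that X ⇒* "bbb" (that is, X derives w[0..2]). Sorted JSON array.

CNF form of G:
  S -> T0 T0 | T1 A | T2 B | T2 X5
  A -> A T0 | T1 T1 | T2 A
  B -> B X3 | b
  C -> T0 X4 | T2 T1
  T0 -> a
  T1 -> b
  T2 -> c
  X3 -> A S
  X4 -> T1 S
  X5 -> C T0

CYK fill — only the sub-triangle for w[0..2]:
  [0..0]={B,T1}  "b"  orig:{B}
  [1..1]={B,T1}  "b"  orig:{B}
  [2..2]={B,T1}  "b"  orig:{B}
  [0..1]={A}  "bb"
  [1..2]={A}  "bb"
  [0..2]={S}  "bbb"

Original NTs in T[0,2] deriving "bbb": ["S"]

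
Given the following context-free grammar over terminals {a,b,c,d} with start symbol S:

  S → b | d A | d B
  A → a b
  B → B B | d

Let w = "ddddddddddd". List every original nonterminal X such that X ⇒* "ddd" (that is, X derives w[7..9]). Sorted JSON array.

Convert to CNF:
  S -> T2 A | T2 B | b
  A -> T0 T1
  B -> B B | d
  T0 -> a
  T1 -> b
  T2 -> d

CYK table (by increasing span), restricted to cells inside w[7..9]:
  cell(7,7) d: {B,T2}  orig:{B}
  cell(8,8) d: {B,T2}  orig:{B}
  cell(9,9) d: {B,T2}  orig:{B}
  cell(7,8) dd: {B,S}
  cell(8,9) dd: {B,S}
  cell(7,9) ddd: {B,S}

Original NTs in T[7,9] deriving "ddd": ["B", "S"]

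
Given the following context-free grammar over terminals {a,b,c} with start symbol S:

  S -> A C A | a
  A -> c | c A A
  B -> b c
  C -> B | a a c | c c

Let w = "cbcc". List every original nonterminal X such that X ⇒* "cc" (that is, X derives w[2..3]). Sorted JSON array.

Convert to CNF:
  S -> A X5 | a
  A -> T0 X3 | c
  B -> T1 T0
  C -> T0 T0 | T1 T0 | T2 X4
  T0 -> c
  T1 -> b
  T2 -> a
  X3 -> A A
  X4 -> T2 T0
  X5 -> C A

CYK table (by increasing span) (cells [i..j] with 2 ≤ i ≤ j ≤ 3 only):
  T[2,2] 'c' = {A,T0}  orig:{A}
  T[3,3] 'c' = {A,T0}  orig:{A}
  T[2,3] 'cc' = {C,X3}  orig:{C}

Original NTs in T[2,3] deriving "cc": ["C"]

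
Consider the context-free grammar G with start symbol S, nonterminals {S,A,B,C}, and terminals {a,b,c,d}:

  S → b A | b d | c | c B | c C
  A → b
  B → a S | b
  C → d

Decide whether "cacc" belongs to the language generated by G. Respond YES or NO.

Convert to CNF:
  S -> T1 A | T1 T2 | T3 B | T3 C | c
  A -> b
  B -> T0 S | b
  C -> d
  T0 -> a
  T1 -> b
  T2 -> d
  T3 -> c

Fill CYK table bottom-up:
  T[0,0] 'c' = {S,T3}  orig:{S}
  T[1,1] 'a' = {T0}  orig:{}
  T[2,2] 'c' = {S,T3}  orig:{S}
  T[3,3] 'c' = {S,T3}  orig:{S}
  T[0,1] 'ca' = ∅
  T[1,2] 'ac' = {B}
  T[2,3] 'cc' = ∅
  T[0,2] 'cac' = {S}
  T[1,3] 'acc' = ∅
  T[0,3] 'cacc' = ∅

S ∉ T[0,3] ⇒ NO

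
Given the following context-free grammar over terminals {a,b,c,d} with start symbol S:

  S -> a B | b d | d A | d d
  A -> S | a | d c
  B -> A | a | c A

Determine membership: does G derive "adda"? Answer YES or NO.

CNF form of G:
  S -> T0 B | T1 T2 | T2 A | T2 T2
  A -> T0 B | T1 T2 | T2 A | T2 T2 | T2 T3 | a
  B -> T0 B | T1 T2 | T2 A | T2 T2 | T2 T3 | T3 A | a
  T0 -> a
  T1 -> b
  T2 -> d
  T3 -> c

CYK table (by increasing span):
  [0..0]={A,B,T0}  "a"  orig:{A,B}
  [1..1]={T2}  "d"  orig:{}
  [2..2]={T2}  "d"  orig:{}
  [3..3]={A,B,T0}  "a"  orig:{A,B}
  [0..1]=∅  "ad"
  [1..2]={A,B,S}  "dd"
  [2..3]={A,B,S}  "da"
  [0..2]={A,B,S}  "add"
  [1..3]={A,B,S}  "dda"
  [0..3]={A,B,S}  "adda"

S ∈ T[0,3] ⇒ YES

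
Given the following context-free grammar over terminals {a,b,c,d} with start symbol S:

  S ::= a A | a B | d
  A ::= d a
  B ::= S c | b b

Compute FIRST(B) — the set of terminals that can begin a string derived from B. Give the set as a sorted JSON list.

FIRST iteration:
round 1:
  A via A→d a: +{d}
  B via B→b b: +{b}
  S via S→a A: +{a}
  S via S→d: +{d}
  S: {a,d}  A: {d}  B: {b}
round 2:
  B via B→S c: +{a,d}
  S: {a,d}  A: {d}  B: {a,b,d}
round 3: done
  S: {a,d}  A: {d}  B: {a,b,d}

FIRST(B) = ["a", "b", "d"]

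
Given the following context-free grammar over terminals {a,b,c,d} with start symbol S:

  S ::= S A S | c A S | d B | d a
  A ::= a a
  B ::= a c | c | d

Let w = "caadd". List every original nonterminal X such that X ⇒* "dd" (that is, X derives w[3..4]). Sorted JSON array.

CNF form of G:
  S -> S X3 | T1 X4 | T2 B | T2 T0
  A -> T0 T0
  B -> T0 T1 | c | d
  T0 -> a
  T1 -> c
  T2 -> d
  X3 -> A S
  X4 -> A S

CYK fill — only the sub-triangle for w[3..4]:
  cell(3,3) d: {B,T2}  orig:{B}
  cell(4,4) d: {B,T2}  orig:{B}
  cell(3,4) dd: {S}

Original NTs in T[3,4] deriving "dd": ["S"]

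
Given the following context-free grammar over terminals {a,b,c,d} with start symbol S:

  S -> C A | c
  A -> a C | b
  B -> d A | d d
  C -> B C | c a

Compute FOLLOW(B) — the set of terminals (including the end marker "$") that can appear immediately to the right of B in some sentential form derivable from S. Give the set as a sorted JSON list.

FIRST iteration:
round 1:
  A via A→a C: +{a}
  A via A→b: +{b}
  B via B→d A: +{d}
  C via C→B C: +{d}
  C via C→c a: +{c}
  S via S→C A: +{c,d}
  FIRST(S)={c,d}  FIRST(A)={a,b}  FIRST(B)={d}  FIRST(C)={c,d}
round 2: (no change)
  FIRST(S)={c,d}  FIRST(A)={a,b}  FIRST(B)={d}  FIRST(C)={c,d}

Compute FOLLOW by fixpoint:
seed FOLLOW(S) with $
iter 1:
  C→B C: FOLLOW(B) ⊇ FIRST(C) = {c,d}; new: +{c,d}
  S→C A: FOLLOW(C) ⊇ FIRST(A) = {a,b}; new: +{a,b}
  S→C A: FOLLOW(A) ⊇ FOLLOW(S) ⊇ {$}; new: +{$}
  FOLLOW[S]={$}  FOLLOW[A]={$}  FOLLOW[B]={c,d}  FOLLOW[C]={a,b}
iter 2:
  A→a C: FOLLOW(C) ⊇ FOLLOW(A) ⊇ {$}; new: +{$}
  B→d A: FOLLOW(A) ⊇ FOLLOW(B) ⊇ {c,d}; new: +{c,d}
  FOLLOW[S]={$}  FOLLOW[A]={$,c,d}  FOLLOW[B]={c,d}  FOLLOW[C]={$,a,b}
iter 3:
  A→a C: FOLLOW(C) ⊇ FOLLOW(A) ⊇ {$,c,d}; new: +{c,d}
  FOLLOW[S]={$}  FOLLOW[A]={$,c,d}  FOLLOW[B]={c,d}  FOLLOW[C]={$,a,b,c,d}
iter 4: (no change)
  FOLLOW[S]={$}  FOLLOW[A]={$,c,d}  FOLLOW[B]={c,d}  FOLLOW[C]={$,a,b,c,d}

FOLLOW(B) = ["c", "d"]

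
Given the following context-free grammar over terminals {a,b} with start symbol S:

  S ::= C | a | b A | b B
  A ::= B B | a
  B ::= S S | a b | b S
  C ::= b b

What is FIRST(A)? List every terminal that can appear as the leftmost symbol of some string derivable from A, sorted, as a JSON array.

FIRST sets, iterate to fixpoint:
pass 1:
  A via A→a: +{a}
  B via B→a b: +{a}
  B via B→b S: +{b}
  C via C→b b: +{b}
  S via S→C: +{b}
  S via S→a: +{a}
  FIRST[S]={a,b}  FIRST[A]={a}  FIRST[B]={a,b}  FIRST[C]={b}
pass 2:
  A via A→B B: +{b}
  FIRST[S]={a,b}  FIRST[A]={a,b}  FIRST[B]={a,b}  FIRST[C]={b}
pass 3: (no change)
  FIRST[S]={a,b}  FIRST[A]={a,b}  FIRST[B]={a,b}  FIRST[C]={b}

FIRST(A) = ["a", "b"]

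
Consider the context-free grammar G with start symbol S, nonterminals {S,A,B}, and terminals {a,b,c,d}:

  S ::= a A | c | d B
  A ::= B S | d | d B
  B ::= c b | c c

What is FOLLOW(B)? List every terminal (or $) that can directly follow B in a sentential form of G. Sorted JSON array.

FIRST iteration:
[1]
  A via A→d: +{d}
  B via B→c b: +{c}
  S via S→a A: +{a}
  S via S→c: +{c}
  S via S→d B: +{d}
  S: {a,c,d}  A: {d}  B: {c}
[2]
  A via A→B S: +{c}
  S: {a,c,d}  A: {c,d}  B: {c}
[3] (stable)
  S: {a,c,d}  A: {c,d}  B: {c}

Compute FOLLOW by fixpoint:
FOLLOW(S) := {$}
pass 1:
  A→B S: FOLLOW(B) ⊇ FIRST(S) = {a,c,d}; new: +{a,c,d}
  S→a A: FOLLOW(A) ⊇ FOLLOW(S) ⊇ {$}; new: +{$}
  S→d B: FOLLOW(B) ⊇ FOLLOW(S) ⊇ {$}; new: +{$}
  S: {$}  A: {$}  B: {$,a,c,d}
pass 2: (stable)
  S: {$}  A: {$}  B: {$,a,c,d}

FOLLOW(B) = ["$", "a", "c", "d"]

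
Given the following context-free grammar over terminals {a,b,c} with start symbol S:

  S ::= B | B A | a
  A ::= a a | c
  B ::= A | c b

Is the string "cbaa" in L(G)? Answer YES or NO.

CNF form of G:
  S -> B A | T0 T0 | T1 T2 | a | c
  A -> T0 T0 | c
  B -> T0 T0 | T1 T2 | c
  T0 -> a
  T1 -> c
  T2 -> b

CYK table (by increasing span):
  T[0,0] 'c' = {A,B,S,T1}  orig:{A,B,S}
  T[1,1] 'b' = {T2}  orig:{}
  T[2,2] 'a' = {S,T0}  orig:{S}
  T[3,3] 'a' = {S,T0}  orig:{S}
  T[0,1] 'cb' = {B,S}
  T[1,2] 'ba' = ∅
  T[2,3] 'aa' = {A,B,S}
  T[0,2] 'cba' = ∅
  T[1,3] 'baa' = ∅
  T[0,3] 'cbaa' = {S}

S ∈ T[0,3] ⇒ YES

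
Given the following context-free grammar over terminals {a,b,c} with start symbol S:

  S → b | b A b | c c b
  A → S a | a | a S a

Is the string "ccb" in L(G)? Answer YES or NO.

Convert to CNF:
  S -> T1 X4 | T2 X5 | b
  A -> S T0 | T0 X3 | a
  T0 -> a
  T1 -> b
  T2 -> c
  X3 -> S T0
  X4 -> A T1
  X5 -> T2 T1

Fill CYK table bottom-up:
  [0..0]={T2}  "c"  orig:{}
  [1..1]={T2}  "c"  orig:{}
  [2..2]={S,T1}  "b"  orig:{S}
  [0..1]=∅  "cc"
  [1..2]={X5}  "cb"  orig:{}
  [0..2]={S}  "ccb"

S ∈ T[0,2] ⇒ YES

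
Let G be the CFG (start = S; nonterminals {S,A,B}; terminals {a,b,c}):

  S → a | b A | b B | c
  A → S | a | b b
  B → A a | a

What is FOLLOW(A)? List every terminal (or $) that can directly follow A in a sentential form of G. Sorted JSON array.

Compute FIRST by fixpoint:
round 1:
  A via A→a: +{a}
  A via A→b b: +{b}
  B via B→A a: +{a,b}
  S via S→a: +{a}
  S via S→b A: +{b}
  S via S→c: +{c}
  FIRST(S)={a,b,c}  FIRST(A)={a,b}  FIRST(B)={a,b}
round 2:
  A via A→S: +{c}
  B via B→A a: +{c}
  FIRST(S)={a,b,c}  FIRST(A)={a,b,c}  FIRST(B)={a,b,c}
round 3: (stable)
  FIRST(S)={a,b,c}  FIRST(A)={a,b,c}  FIRST(B)={a,b,c}

FOLLOW iteration:
seed FOLLOW(S) with $
[1]
  B→A a: FOLLOW(A) ⊇ FIRST(a) = {a}; new: +{a}
  S→b A: FOLLOW(A) ⊇ FOLLOW(S) ⊇ {$}; new: +{$}
  S→b B: FOLLOW(B) ⊇ FOLLOW(S) ⊇ {$}; new: +{$}
  FOLLOW(S)={$}  FOLLOW(A)={$,a}  FOLLOW(B)={$}
[2]
  A→S: FOLLOW(S) ⊇ FOLLOW(A) ⊇ {$,a}; new: +{a}
  S→b B: FOLLOW(B) ⊇ FOLLOW(S) ⊇ {$,a}; new: +{a}
  FOLLOW(S)={$,a}  FOLLOW(A)={$,a}  FOLLOW(B)={$,a}
[3] — fixpoint
  FOLLOW(S)={$,a}  FOLLOW(A)={$,a}  FOLLOW(B)={$,a}

FOLLOW(A) = ["$", "a"]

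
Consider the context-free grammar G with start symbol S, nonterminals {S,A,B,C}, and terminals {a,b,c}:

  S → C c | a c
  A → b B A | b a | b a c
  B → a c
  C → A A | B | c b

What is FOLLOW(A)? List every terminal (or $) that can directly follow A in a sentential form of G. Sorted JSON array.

FIRST iteration:
[1]
  A via A→b B A: +{b}
  B via B→a c: +{a}
  C via C→A A: +{b}
  C via C→B: +{a}
  C via C→c b: +{c}
  S via S→C c: +{a,b,c}
  FIRST[S]={a,b,c}  FIRST[A]={b}  FIRST[B]={a}  FIRST[C]={a,b,c}
[2] done
  FIRST[S]={a,b,c}  FIRST[A]={b}  FIRST[B]={a}  FIRST[C]={a,b,c}

FOLLOW sets:
seed FOLLOW(S) with $
iter 1:
  A→b B A: FOLLOW(B) ⊇ FIRST(A) = {b}; new: +{b}
  C→A A: FOLLOW(A) ⊇ FIRST(A) = {b}; new: +{b}
  S→C c: FOLLOW(C) ⊇ FIRST(c) = {c}; new: +{c}
  FOLLOW[S]={$}  FOLLOW[A]={b}  FOLLOW[B]={b}  FOLLOW[C]={c}
iter 2:
  C→A A: FOLLOW(A) ⊇ FOLLOW(C) ⊇ {c}; new: +{c}
  C→B: FOLLOW(B) ⊇ FOLLOW(C) ⊇ {c}; new: +{c}
  FOLLOW[S]={$}  FOLLOW[A]={b,c}  FOLLOW[B]={b,c}  FOLLOW[C]={c}
iter 3: (stable)
  FOLLOW[S]={$}  FOLLOW[A]={b,c}  FOLLOW[B]={b,c}  FOLLOW[C]={c}

FOLLOW(A) = ["b", "c"]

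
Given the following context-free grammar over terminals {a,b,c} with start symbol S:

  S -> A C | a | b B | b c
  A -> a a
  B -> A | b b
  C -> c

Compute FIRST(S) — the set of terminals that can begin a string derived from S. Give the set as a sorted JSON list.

Compute FIRST by fixpoint:
[1]
  A via A→a a: +{a}
  B via B→A: +{a}
  B via B→b b: +{b}
  C via C→c: +{c}
  S via S→A C: +{a}
  S via S→b B: +{b}
  FIRST[S]={a,b}  FIRST[A]={a}  FIRST[B]={a,b}  FIRST[C]={c}
[2] — fixpoint
  FIRST[S]={a,b}  FIRST[A]={a}  FIRST[B]={a,b}  FIRST[C]={c}

FIRST(S) = ["a", "b"]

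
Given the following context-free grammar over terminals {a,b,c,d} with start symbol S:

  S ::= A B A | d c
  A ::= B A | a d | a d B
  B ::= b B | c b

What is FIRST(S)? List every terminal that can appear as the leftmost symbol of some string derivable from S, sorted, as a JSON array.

FIRST iteration:
[1]
  A via A→a d: +{a}
  B via B→b B: +{b}
  B via B→c b: +{c}
  S via S→A B A: +{a}
  S via S→d c: +{d}
  FIRST[S]={a,d}  FIRST[A]={a}  FIRST[B]={b,c}
[2]
  A via A→B A: +{b,c}
  S via S→A B A: +{b,c}
  FIRST[S]={a,b,c,d}  FIRST[A]={a,b,c}  FIRST[B]={b,c}
[3] — fixpoint
  FIRST[S]={a,b,c,d}  FIRST[A]={a,b,c}  FIRST[B]={b,c}

FIRST(S) = ["a", "b", "c", "d"]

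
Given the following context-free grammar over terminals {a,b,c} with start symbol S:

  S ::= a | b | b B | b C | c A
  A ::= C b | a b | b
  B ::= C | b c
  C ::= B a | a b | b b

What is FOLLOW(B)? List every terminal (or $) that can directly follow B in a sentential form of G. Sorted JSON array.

FIRST iteration:
iter 1:
  A via A→a b: +{a}
  A via A→b: +{b}
  B via B→b c: +{b}
  C via C→B a: +{b}
  C via C→a b: +{a}
  S via S→a: +{a}
  S via S→b: +{b}
  S via S→c A: +{c}
  S: {a,b,c}  A: {a,b}  B: {b}  C: {a,b}
iter 2:
  B via B→C: +{a}
  S: {a,b,c}  A: {a,b}  B: {a,b}  C: {a,b}
iter 3: (stable)
  S: {a,b,c}  A: {a,b}  B: {a,b}  C: {a,b}

Compute FOLLOW by fixpoint:
seed FOLLOW(S) with $
round 1:
  A→C b: FOLLOW(C) ⊇ FIRST(b) = {b}; new: +{b}
  C→B a: FOLLOW(B) ⊇ FIRST(a) = {a}; new: +{a}
  S→b B: FOLLOW(B) ⊇ FOLLOW(S) ⊇ {$}; new: +{$}
  S→b C: FOLLOW(C) ⊇ FOLLOW(S) ⊇ {$}; new: +{$}
  S→c A: FOLLOW(A) ⊇ FOLLOW(S) ⊇ {$}; new: +{$}
  S: {$}  A: {$}  B: {$,a}  C: {$,b}
round 2:
  B→C: FOLLOW(C) ⊇ FOLLOW(B) ⊇ {$,a}; new: +{a}
  S: {$}  A: {$}  B: {$,a}  C: {$,a,b}
round 3: (no change)
  S: {$}  A: {$}  B: {$,a}  C: {$,a,b}

FOLLOW(B) = ["$", "a"]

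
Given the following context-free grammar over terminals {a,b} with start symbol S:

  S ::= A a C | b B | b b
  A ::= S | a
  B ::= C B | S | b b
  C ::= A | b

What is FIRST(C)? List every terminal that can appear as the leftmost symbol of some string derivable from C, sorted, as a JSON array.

FIRST iteration:
round 1:
  A via A→a: +{a}
  B via B→b b: +{b}
  C via C→A: +{a}
  C via C→b: +{b}
  S via S→A a C: +{a}
  S via S→b B: +{b}
  S: {a,b}  A: {a}  B: {b}  C: {a,b}
round 2:
  A via A→S: +{b}
  B via B→C B: +{a}
  S: {a,b}  A: {a,b}  B: {a,b}  C: {a,b}
round 3: — fixpoint
  S: {a,b}  A: {a,b}  B: {a,b}  C: {a,b}

FIRST(C) = ["a", "b"]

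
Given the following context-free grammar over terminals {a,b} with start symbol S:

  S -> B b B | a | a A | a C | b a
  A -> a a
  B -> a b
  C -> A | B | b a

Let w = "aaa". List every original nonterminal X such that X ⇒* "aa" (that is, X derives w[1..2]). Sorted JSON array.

CNF form of G:
  S -> B X2 | T0 A | T0 C | T1 T0 | a
  A -> T0 T0
  B -> T0 T1
  C -> T0 T0 | T0 T1 | T1 T0
  T0 -> a
  T1 -> b
  X2 -> T1 B

CYK table (by increasing span) — only the sub-triangle for w[1..2]:
  [1..1]={S,T0}  "a"  orig:{S}
  [2..2]={S,T0}  "a"  orig:{S}
  [1..2]={A,C}  "aa"

Original NTs in T[1,2] deriving "aa": ["A", "C"]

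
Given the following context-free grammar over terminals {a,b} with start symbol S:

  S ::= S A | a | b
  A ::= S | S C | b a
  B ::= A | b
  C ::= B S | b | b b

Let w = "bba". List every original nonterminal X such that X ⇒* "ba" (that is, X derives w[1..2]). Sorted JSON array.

CNF form of G:
  S -> S A | a | b
  A -> S A | S C | T0 T1 | a | b
  B -> S A | S C | T0 T1 | a | b
  C -> B S | T0 T0 | b
  T0 -> b
  T1 -> a

Fill CYK table bottom-up — only the sub-triangle for w[1..2]:
  [1..1]={A,B,C,S,T0}  "b"  orig:{A,B,C,S}
  [2..2]={A,B,S,T1}  "a"  orig:{A,B,S}
  [1..2]={A,B,C,S}  "ba"

Original NTs in T[1,2] deriving "ba": ["A", "B", "C", "S"]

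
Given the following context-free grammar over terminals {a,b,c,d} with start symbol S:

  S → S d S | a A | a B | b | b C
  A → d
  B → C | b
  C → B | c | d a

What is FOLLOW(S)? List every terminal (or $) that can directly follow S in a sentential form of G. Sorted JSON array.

Compute FIRST by fixpoint:
round 1:
  A via A→d: +{d}
  B via B→b: +{b}
  C via C→B: +{b}
  C via C→c: +{c}
  C via C→d a: +{d}
  S via S→a A: +{a}
  S via S→b: +{b}
  S: {a,b}  A: {d}  B: {b}  C: {b,c,d}
round 2:
  B via B→C: +{c,d}
  S: {a,b}  A: {d}  B: {b,c,d}  C: {b,c,d}
round 3: done
  S: {a,b}  A: {d}  B: {b,c,d}  C: {b,c,d}

Compute FOLLOW by fixpoint:
initialize: $ ∈ FOLLOW(S)
iter 1:
  S→S d S: FOLLOW(S) ⊇ FIRST(d) = {d}; new: +{d}
  S→a A: FOLLOW(A) ⊇ FOLLOW(S) ⊇ {$,d}; new: +{$,d}
  S→a B: FOLLOW(B) ⊇ FOLLOW(S) ⊇ {$,d}; new: +{$,d}
  S→b C: FOLLOW(C) ⊇ FOLLOW(S) ⊇ {$,d}; new: +{$,d}
  S: {$,d}  A: {$,d}  B: {$,d}  C: {$,d}
iter 2: done
  S: {$,d}  A: {$,d}  B: {$,d}  C: {$,d}

FOLLOW(S) = ["$", "d"]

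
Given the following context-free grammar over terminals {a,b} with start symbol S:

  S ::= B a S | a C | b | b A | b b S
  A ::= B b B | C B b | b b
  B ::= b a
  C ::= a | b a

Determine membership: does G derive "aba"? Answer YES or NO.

CNF form of G:
  S -> B X4 | T0 A | T0 X5 | T1 C | b
  A -> B X2 | C X3 | T0 T0
  B -> T0 T1
  C -> T0 T1 | a
  T0 -> b
  T1 -> a
  X2 -> T0 B
  X3 -> B T0
  X4 -> T1 S
  X5 -> T0 S

Fill CYK table bottom-up:
  [0..0]={C,T1}  "a"  orig:{C}
  [1..1]={S,T0}  "b"  orig:{S}
  [2..2]={C,T1}  "a"  orig:{C}
  [0..1]={X4}  "ab"  orig:{}
  [1..2]={B,C}  "ba"
  [0..2]={S}  "aba"

S ∈ T[0,2] ⇒ YES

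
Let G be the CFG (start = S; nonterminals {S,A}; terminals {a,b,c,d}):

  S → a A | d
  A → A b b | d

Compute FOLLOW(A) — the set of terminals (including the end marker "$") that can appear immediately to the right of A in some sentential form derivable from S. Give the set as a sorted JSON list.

FIRST sets, iterate to fixpoint:
[1]
  A via A→d: +{d}
  S via S→a A: +{a}
  S via S→d: +{d}
  FIRST(S)={a,d}  FIRST(A)={d}
[2] — fixpoint
  FIRST(S)={a,d}  FIRST(A)={d}

FOLLOW sets:
seed FOLLOW(S) with $
pass 1:
  A→A b b: FOLLOW(A) ⊇ FIRST(b) = {b}; new: +{b}
  S→a A: FOLLOW(A) ⊇ FOLLOW(S) ⊇ {$}; new: +{$}
  FOLLOW(S)={$}  FOLLOW(A)={$,b}
pass 2: (stable)
  FOLLOW(S)={$}  FOLLOW(A)={$,b}

FOLLOW(A) = ["$", "b"]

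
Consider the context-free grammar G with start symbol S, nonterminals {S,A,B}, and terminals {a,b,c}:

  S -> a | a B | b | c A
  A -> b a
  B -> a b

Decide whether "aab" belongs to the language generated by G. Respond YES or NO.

CNF form of G:
  S -> T1 B | T2 A | a | b
  A -> T0 T1
  B -> T1 T0
  T0 -> b
  T1 -> a
  T2 -> c

Fill CYK table bottom-up:
  T[0,0] 'a' = {S,T1}  orig:{S}
  T[1,1] 'a' = {S,T1}  orig:{S}
  T[2,2] 'b' = {S,T0}  orig:{S}
  T[0,1] 'aa' = ∅
  T[1,2] 'ab' = {B}
  T[0,2] 'aab' = {S}

S ∈ T[0,2] ⇒ YES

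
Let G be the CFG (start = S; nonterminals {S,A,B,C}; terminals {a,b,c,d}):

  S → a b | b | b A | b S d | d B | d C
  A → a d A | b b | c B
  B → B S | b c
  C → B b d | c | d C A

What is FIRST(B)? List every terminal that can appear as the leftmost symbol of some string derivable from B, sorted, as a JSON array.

FIRST iteration:
[1]
  A via A→a d A: +{a}
  A via A→b b: +{b}
  A via A→c B: +{c}
  B via B→b c: +{b}
  C via C→B b d: +{b}
  C via C→c: +{c}
  C via C→d C A: +{d}
  S via S→a b: +{a}
  S via S→b: +{b}
  S via S→d B: +{d}
  FIRST(S)={a,b,d}  FIRST(A)={a,b,c}  FIRST(B)={b}  FIRST(C)={b,c,d}
[2] — fixpoint
  FIRST(S)={a,b,d}  FIRST(A)={a,b,c}  FIRST(B)={b}  FIRST(C)={b,c,d}

FIRST(B) = ["b"]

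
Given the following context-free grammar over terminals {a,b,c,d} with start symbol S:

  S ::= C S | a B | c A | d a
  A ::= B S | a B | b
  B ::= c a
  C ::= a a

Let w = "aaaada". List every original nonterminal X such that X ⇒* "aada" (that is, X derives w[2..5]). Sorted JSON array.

Convert to CNF:
  S -> C S | T0 B | T1 A | T2 T0
  A -> B S | T0 B | b
  B -> T1 T0
  C -> T0 T0
  T0 -> a
  T1 -> c
  T2 -> d

CYK table (by increasing span) (cells [i..j] with 2 ≤ i ≤ j ≤ 5 only):
  [2..2]={T0}  "a"  orig:{}
  [3..3]={T0}  "a"  orig:{}
  [4..4]={T2}  "d"  orig:{}
  [5..5]={T0}  "a"  orig:{}
  [2..3]={C}  "aa"
  [3..4]=∅  "ad"
  [4..5]={S}  "da"
  [2..4]=∅  "aad"
  [3..5]=∅  "ada"
  [2..5]={S}  "aada"

Original NTs in T[2,5] deriving "aada": ["S"]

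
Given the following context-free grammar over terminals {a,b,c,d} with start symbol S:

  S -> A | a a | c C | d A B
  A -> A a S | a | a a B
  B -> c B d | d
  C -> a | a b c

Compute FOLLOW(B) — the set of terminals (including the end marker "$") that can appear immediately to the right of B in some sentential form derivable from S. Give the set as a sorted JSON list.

FIRST iteration:
pass 1:
  A via A→a: +{a}
  B via B→c B d: +{c}
  B via B→d: +{d}
  C via C→a: +{a}
  S via S→A: +{a}
  S via S→c C: +{c}
  S via S→d A B: +{d}
  FIRST(S)={a,c,d}  FIRST(A)={a}  FIRST(B)={c,d}  FIRST(C)={a}
pass 2: — fixpoint
  FIRST(S)={a,c,d}  FIRST(A)={a}  FIRST(B)={c,d}  FIRST(C)={a}

FOLLOW sets:
initialize: $ ∈ FOLLOW(S)
round 1:
  A→A a S: FOLLOW(A) ⊇ FIRST(a) = {a}; new: +{a}
  A→A a S: FOLLOW(S) ⊇ FOLLOW(A) ⊇ {a}; new: +{a}
  A→a a B: FOLLOW(B) ⊇ FOLLOW(A) ⊇ {a}; new: +{a}
  B→c B d: FOLLOW(B) ⊇ FIRST(d) = {d}; new: +{d}
  S→A: FOLLOW(A) ⊇ FOLLOW(S) ⊇ {$,a}; new: +{$}
  S→c C: FOLLOW(C) ⊇ FOLLOW(S) ⊇ {$,a}; new: +{$,a}
  S→d A B: FOLLOW(A) ⊇ FIRST(B) = {c,d}; new: +{c,d}
  S→d A B: FOLLOW(B) ⊇ FOLLOW(S) ⊇ {$,a}; new: +{$}
  FOLLOW[S]={$,a}  FOLLOW[A]={$,a,c,d}  FOLLOW[B]={$,a,d}  FOLLOW[C]={$,a}
round 2:
  A→A a S: FOLLOW(S) ⊇ FOLLOW(A) ⊇ {$,a,c,d}; new: +{c,d}
  A→a a B: FOLLOW(B) ⊇ FOLLOW(A) ⊇ {$,a,c,d}; new: +{c}
  S→c C: FOLLOW(C) ⊇ FOLLOW(S) ⊇ {$,a,c,d}; new: +{c,d}
  FOLLOW[S]={$,a,c,d}  FOLLOW[A]={$,a,c,d}  FOLLOW[B]={$,a,c,d}  FOLLOW[C]={$,a,c,d}
round 3: — fixpoint
  FOLLOW[S]={$,a,c,d}  FOLLOW[A]={$,a,c,d}  FOLLOW[B]={$,a,c,d}  FOLLOW[C]={$,a,c,d}

FOLLOW(B) = ["$", "a", "c", "d"]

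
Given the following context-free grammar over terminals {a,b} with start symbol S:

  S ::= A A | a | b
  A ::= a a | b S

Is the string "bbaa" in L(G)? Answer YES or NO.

CNF form of G:
  S -> A A | a | b
  A -> T0 T0 | T1 S
  T0 -> a
  T1 -> b

CYK table (by increasing span):
  cell(0,0) b: {S,T1}  orig:{S}
  cell(1,1) b: {S,T1}  orig:{S}
  cell(2,2) a: {S,T0}  orig:{S}
  cell(3,3) a: {S,T0}  orig:{S}
  cell(0,1) bb: {A}
  cell(1,2) ba: {A}
  cell(2,3) aa: {A}
  cell(0,2) bba: ∅
  cell(1,3) baa: ∅
  cell(0,3) bbaa: {S}

S ∈ T[0,3] ⇒ YES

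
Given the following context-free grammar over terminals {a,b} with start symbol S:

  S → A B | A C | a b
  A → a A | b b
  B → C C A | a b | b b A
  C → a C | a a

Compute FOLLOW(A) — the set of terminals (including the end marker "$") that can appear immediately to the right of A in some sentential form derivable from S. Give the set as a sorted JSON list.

Compute FIRST by fixpoint:
round 1:
  A via A→a A: +{a}
  A via A→b b: +{b}
  B via B→a b: +{a}
  B via B→b b A: +{b}
  C via C→a C: +{a}
  S via S→A B: +{a,b}
  FIRST(S)={a,b}  FIRST(A)={a,b}  FIRST(B)={a,b}  FIRST(C)={a}
round 2: done
  FIRST(S)={a,b}  FIRST(A)={a,b}  FIRST(B)={a,b}  FIRST(C)={a}

Compute FOLLOW by fixpoint:
FOLLOW(S) := {$}
[1]
  B→C C A: FOLLOW(C) ⊇ FIRST(C) = {a}; new: +{a}
  B→C C A: FOLLOW(C) ⊇ FIRST(A) = {a,b}; new: +{b}
  S→A B: FOLLOW(A) ⊇ FIRST(B) = {a,b}; new: +{a,b}
  S→A B: FOLLOW(B) ⊇ FOLLOW(S) ⊇ {$}; new: +{$}
  S→A C: FOLLOW(C) ⊇ FOLLOW(S) ⊇ {$}; new: +{$}
  FOLLOW[S]={$}  FOLLOW[A]={a,b}  FOLLOW[B]={$}  FOLLOW[C]={$,a,b}
[2]
  B→C C A: FOLLOW(A) ⊇ FOLLOW(B) ⊇ {$}; new: +{$}
  FOLLOW[S]={$}  FOLLOW[A]={$,a,b}  FOLLOW[B]={$}  FOLLOW[C]={$,a,b}
[3] (no change)
  FOLLOW[S]={$}  FOLLOW[A]={$,a,b}  FOLLOW[B]={$}  FOLLOW[C]={$,a,b}

FOLLOW(A) = ["$", "a", "b"]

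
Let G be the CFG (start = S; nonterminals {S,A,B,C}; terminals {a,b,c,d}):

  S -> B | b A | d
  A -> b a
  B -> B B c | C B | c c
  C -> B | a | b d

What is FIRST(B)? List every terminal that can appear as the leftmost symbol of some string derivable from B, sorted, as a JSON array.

FIRST sets, iterate to fixpoint:
round 1:
  A via A→b a: +{b}
  B via B→c c: +{c}
  C via C→B: +{c}
  C via C→a: +{a}
  C via C→b d: +{b}
  S via S→B: +{c}
  S via S→b A: +{b}
  S via S→d: +{d}
  FIRST[S]={b,c,d}  FIRST[A]={b}  FIRST[B]={c}  FIRST[C]={a,b,c}
round 2:
  B via B→C B: +{a,b}
  S via S→B: +{a}
  FIRST[S]={a,b,c,d}  FIRST[A]={b}  FIRST[B]={a,b,c}  FIRST[C]={a,b,c}
round 3: (no change)
  FIRST[S]={a,b,c,d}  FIRST[A]={b}  FIRST[B]={a,b,c}  FIRST[C]={a,b,c}

FIRST(B) = ["a", "b", "c"]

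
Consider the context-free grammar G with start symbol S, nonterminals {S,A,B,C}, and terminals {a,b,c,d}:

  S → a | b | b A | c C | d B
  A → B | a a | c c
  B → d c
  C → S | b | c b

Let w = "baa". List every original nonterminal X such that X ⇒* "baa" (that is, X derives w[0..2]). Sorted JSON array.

Convert to CNF:
  S -> T1 C | T2 B | T3 A | a | b
  A -> T0 T0 | T1 T1 | T2 T1
  B -> T2 T1
  C -> T1 C | T1 T3 | T2 B | T3 A | a | b
  T0 -> a
  T1 -> c
  T2 -> d
  T3 -> b

CYK fill (cells [i..j] with 0 ≤ i ≤ j ≤ 2 only):
  T[0,0] 'b' = {C,S,T3}  orig:{C,S}
  T[1,1] 'a' = {C,S,T0}  orig:{C,S}
  T[2,2] 'a' = {C,S,T0}  orig:{C,S}
  T[0,1] 'ba' = ∅
  T[1,2] 'aa' = {A}
  T[0,2] 'baa' = {C,S}

Original NTs in T[0,2] deriving "baa": ["C", "S"]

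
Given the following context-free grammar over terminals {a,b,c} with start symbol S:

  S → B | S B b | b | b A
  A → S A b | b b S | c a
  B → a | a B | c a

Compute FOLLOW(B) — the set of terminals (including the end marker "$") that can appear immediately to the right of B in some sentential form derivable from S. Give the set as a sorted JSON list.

Compute FIRST by fixpoint:
[1]
  A via A→b b S: +{b}
  A via A→c a: +{c}
  B via B→a: +{a}
  B via B→c a: +{c}
  S via S→B: +{a,c}
  S via S→b: +{b}
  FIRST[S]={a,b,c}  FIRST[A]={b,c}  FIRST[B]={a,c}
[2]
  A via A→S A b: +{a}
  FIRST[S]={a,b,c}  FIRST[A]={a,b,c}  FIRST[B]={a,c}
[3] (stable)
  FIRST[S]={a,b,c}  FIRST[A]={a,b,c}  FIRST[B]={a,c}

FOLLOW sets:
seed FOLLOW(S) with $
iter 1:
  A→S A b: FOLLOW(S) ⊇ FIRST(A) = {a,b,c}; new: +{a,b,c}
  A→S A b: FOLLOW(A) ⊇ FIRST(b) = {b}; new: +{b}
  S→B: FOLLOW(B) ⊇ FOLLOW(S) ⊇ {$,a,b,c}; new: +{$,a,b,c}
  S→b A: FOLLOW(A) ⊇ FOLLOW(S) ⊇ {$,a,b,c}; new: +{$,a,c}
  S: {$,a,b,c}  A: {$,a,b,c}  B: {$,a,b,c}
iter 2: (stable)
  S: {$,a,b,c}  A: {$,a,b,c}  B: {$,a,b,c}

FOLLOW(B) = ["$", "a", "b", "c"]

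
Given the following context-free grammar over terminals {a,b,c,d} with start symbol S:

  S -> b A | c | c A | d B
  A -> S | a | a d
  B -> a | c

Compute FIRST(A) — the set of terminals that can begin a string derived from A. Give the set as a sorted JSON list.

FIRST iteration:
iter 1:
  A via A→a: +{a}
  B via B→a: +{a}
  B via B→c: +{c}
  S via S→b A: +{b}
  S via S→c: +{c}
  S via S→d B: +{d}
  S: {b,c,d}  A: {a}  B: {a,c}
iter 2:
  A via A→S: +{b,c,d}
  S: {b,c,d}  A: {a,b,c,d}  B: {a,c}
iter 3: done
  S: {b,c,d}  A: {a,b,c,d}  B: {a,c}

FIRST(A) = ["a", "b", "c", "d"]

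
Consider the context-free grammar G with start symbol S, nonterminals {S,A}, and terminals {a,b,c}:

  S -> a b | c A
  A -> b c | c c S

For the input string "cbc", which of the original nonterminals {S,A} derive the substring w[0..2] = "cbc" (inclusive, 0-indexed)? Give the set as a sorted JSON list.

Convert to CNF:
  S -> T1 A | T2 T0
  A -> T0 T1 | T1 X3
  T0 -> b
  T1 -> c
  T2 -> a
  X3 -> T1 S

Fill CYK table bottom-up (cells [i..j] with 0 ≤ i ≤ j ≤ 2 only):
  cell(0,0) c: {T1}  orig:{}
  cell(1,1) b: {T0}  orig:{}
  cell(2,2) c: {T1}  orig:{}
  cell(0,1) cb: ∅
  cell(1,2) bc: {A}
  cell(0,2) cbc: {S}

Original NTs in T[0,2] deriving "cbc": ["S"]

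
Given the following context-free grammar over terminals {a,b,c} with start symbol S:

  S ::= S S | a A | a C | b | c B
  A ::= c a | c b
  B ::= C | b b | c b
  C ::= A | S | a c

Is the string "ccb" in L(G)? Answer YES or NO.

Convert to CNF:
  S -> S S | T0 B | T1 A | T1 C | b
  A -> T0 T1 | T0 T2
  B -> S S | T0 B | T0 T1 | T0 T2 | T1 A | T1 C | T1 T0 | T2 T2 | b
  C -> S S | T0 B | T0 T1 | T0 T2 | T1 A | T1 C | T1 T0 | b
  T0 -> c
  T1 -> a
  T2 -> b

CYK fill:
  T[0,0] 'c' = {T0}  orig:{}
  T[1,1] 'c' = {T0}  orig:{}
  T[2,2] 'b' = {B,C,S,T2}  orig:{B,C,S}
  T[0,1] 'cc' = ∅
  T[1,2] 'cb' = {A,B,C,S}
  T[0,2] 'ccb' = {B,C,S}

S ∈ T[0,2] ⇒ YES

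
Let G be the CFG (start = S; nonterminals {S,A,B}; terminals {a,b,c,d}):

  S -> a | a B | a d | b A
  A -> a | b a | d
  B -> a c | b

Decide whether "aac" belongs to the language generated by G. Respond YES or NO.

CNF form of G:
  S -> T0 A | T1 B | T1 T3 | a
  A -> T0 T1 | a | d
  B -> T1 T2 | b
  T0 -> b
  T1 -> a
  T2 -> c
  T3 -> d

Fill CYK table bottom-up:
  cell(0,0) a: {A,S,T1}  orig:{A,S}
  cell(1,1) a: {A,S,T1}  orig:{A,S}
  cell(2,2) c: {T2}  orig:{}
  cell(0,1) aa: ∅
  cell(1,2) ac: {B}
  cell(0,2) aac: {S}

S ∈ T[0,2] ⇒ YES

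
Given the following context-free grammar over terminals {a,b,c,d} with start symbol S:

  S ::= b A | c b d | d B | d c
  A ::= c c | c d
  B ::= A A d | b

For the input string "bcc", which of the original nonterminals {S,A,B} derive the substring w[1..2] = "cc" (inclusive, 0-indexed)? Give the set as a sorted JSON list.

CNF form of G:
  S -> T0 X4 | T1 B | T1 T0 | T2 A
  A -> T0 T0 | T0 T1
  B -> A X3 | b
  T0 -> c
  T1 -> d
  T2 -> b
  X3 -> A T1
  X4 -> T2 T1

Fill CYK table bottom-up (cells [i..j] with 1 ≤ i ≤ j ≤ 2 only):
  [1..1]={T0}  "c"  orig:{}
  [2..2]={T0}  "c"  orig:{}
  [1..2]={A}  "cc"

Original NTs in T[1,2] deriving "cc": ["A"]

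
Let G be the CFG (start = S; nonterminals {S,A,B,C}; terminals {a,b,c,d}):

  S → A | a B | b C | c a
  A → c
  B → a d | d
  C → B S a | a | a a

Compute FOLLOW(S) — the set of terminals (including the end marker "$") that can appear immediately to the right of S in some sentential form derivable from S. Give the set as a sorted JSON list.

FIRST sets, iterate to fixpoint:
iter 1:
  A via A→c: +{c}
  B via B→a d: +{a}
  B via B→d: +{d}
  C via C→B S a: +{a,d}
  S via S→A: +{c}
  S via S→a B: +{a}
  S via S→b C: +{b}
  FIRST[S]={a,b,c}  FIRST[A]={c}  FIRST[B]={a,d}  FIRST[C]={a,d}
iter 2: done
  FIRST[S]={a,b,c}  FIRST[A]={c}  FIRST[B]={a,d}  FIRST[C]={a,d}

FOLLOW iteration:
seed FOLLOW(S) with $
round 1:
  C→B S a: FOLLOW(B) ⊇ FIRST(S) = {a,b,c}; new: +{a,b,c}
  C→B S a: FOLLOW(S) ⊇ FIRST(a) = {a}; new: +{a}
  S→A: FOLLOW(A) ⊇ FOLLOW(S) ⊇ {$,a}; new: +{$,a}
  S→a B: FOLLOW(B) ⊇ FOLLOW(S) ⊇ {$,a}; new: +{$}
  S→b C: FOLLOW(C) ⊇ FOLLOW(S) ⊇ {$,a}; new: +{$,a}
  FOLLOW(S)={$,a}  FOLLOW(A)={$,a}  FOLLOW(B)={$,a,b,c}  FOLLOW(C)={$,a}
round 2: done
  FOLLOW(S)={$,a}  FOLLOW(A)={$,a}  FOLLOW(B)={$,a,b,c}  FOLLOW(C)={$,a}

FOLLOW(S) = ["$", "a"]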